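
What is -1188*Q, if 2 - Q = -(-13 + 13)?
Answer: -2376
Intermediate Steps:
Q = 2 (Q = 2 - (-1)*(-13 + 13) = 2 - (-1)*0 = 2 - 1*0 = 2 + 0 = 2)
-1188*Q = -1188*2 = -2376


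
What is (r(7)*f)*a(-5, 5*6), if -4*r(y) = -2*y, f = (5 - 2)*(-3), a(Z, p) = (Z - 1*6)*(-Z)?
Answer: 3465/2 ≈ 1732.5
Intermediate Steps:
a(Z, p) = -Z*(-6 + Z) (a(Z, p) = (Z - 6)*(-Z) = (-6 + Z)*(-Z) = -Z*(-6 + Z))
f = -9 (f = 3*(-3) = -9)
r(y) = y/2 (r(y) = -(-1)*y/2 = y/2)
(r(7)*f)*a(-5, 5*6) = (((½)*7)*(-9))*(-5*(6 - 1*(-5))) = ((7/2)*(-9))*(-5*(6 + 5)) = -(-315)*11/2 = -63/2*(-55) = 3465/2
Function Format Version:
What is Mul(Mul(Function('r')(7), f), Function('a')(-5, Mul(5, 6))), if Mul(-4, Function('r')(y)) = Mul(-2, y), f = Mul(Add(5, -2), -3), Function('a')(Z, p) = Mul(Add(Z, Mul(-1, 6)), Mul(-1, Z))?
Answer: Rational(3465, 2) ≈ 1732.5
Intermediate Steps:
Function('a')(Z, p) = Mul(-1, Z, Add(-6, Z)) (Function('a')(Z, p) = Mul(Add(Z, -6), Mul(-1, Z)) = Mul(Add(-6, Z), Mul(-1, Z)) = Mul(-1, Z, Add(-6, Z)))
f = -9 (f = Mul(3, -3) = -9)
Function('r')(y) = Mul(Rational(1, 2), y) (Function('r')(y) = Mul(Rational(-1, 4), Mul(-2, y)) = Mul(Rational(1, 2), y))
Mul(Mul(Function('r')(7), f), Function('a')(-5, Mul(5, 6))) = Mul(Mul(Mul(Rational(1, 2), 7), -9), Mul(-5, Add(6, Mul(-1, -5)))) = Mul(Mul(Rational(7, 2), -9), Mul(-5, Add(6, 5))) = Mul(Rational(-63, 2), Mul(-5, 11)) = Mul(Rational(-63, 2), -55) = Rational(3465, 2)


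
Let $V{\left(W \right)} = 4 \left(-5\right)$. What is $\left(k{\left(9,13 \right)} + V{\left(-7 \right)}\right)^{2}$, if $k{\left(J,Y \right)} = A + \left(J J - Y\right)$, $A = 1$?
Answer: $2401$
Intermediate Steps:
$V{\left(W \right)} = -20$
$k{\left(J,Y \right)} = 1 + J^{2} - Y$ ($k{\left(J,Y \right)} = 1 + \left(J J - Y\right) = 1 + \left(J^{2} - Y\right) = 1 + J^{2} - Y$)
$\left(k{\left(9,13 \right)} + V{\left(-7 \right)}\right)^{2} = \left(\left(1 + 9^{2} - 13\right) - 20\right)^{2} = \left(\left(1 + 81 - 13\right) - 20\right)^{2} = \left(69 - 20\right)^{2} = 49^{2} = 2401$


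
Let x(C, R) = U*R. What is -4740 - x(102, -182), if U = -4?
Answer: -5468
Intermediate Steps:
x(C, R) = -4*R
-4740 - x(102, -182) = -4740 - (-4)*(-182) = -4740 - 1*728 = -4740 - 728 = -5468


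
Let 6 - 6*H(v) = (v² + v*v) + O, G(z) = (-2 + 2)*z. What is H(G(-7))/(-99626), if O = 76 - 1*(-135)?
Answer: 205/597756 ≈ 0.00034295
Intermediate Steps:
G(z) = 0 (G(z) = 0*z = 0)
O = 211 (O = 76 + 135 = 211)
H(v) = -205/6 - v²/3 (H(v) = 1 - ((v² + v*v) + 211)/6 = 1 - ((v² + v²) + 211)/6 = 1 - (2*v² + 211)/6 = 1 - (211 + 2*v²)/6 = 1 + (-211/6 - v²/3) = -205/6 - v²/3)
H(G(-7))/(-99626) = (-205/6 - ⅓*0²)/(-99626) = (-205/6 - ⅓*0)*(-1/99626) = (-205/6 + 0)*(-1/99626) = -205/6*(-1/99626) = 205/597756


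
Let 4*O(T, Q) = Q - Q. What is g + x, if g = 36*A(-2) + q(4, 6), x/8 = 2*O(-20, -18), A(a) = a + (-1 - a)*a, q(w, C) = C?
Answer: -138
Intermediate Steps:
O(T, Q) = 0 (O(T, Q) = (Q - Q)/4 = (1/4)*0 = 0)
A(a) = a + a*(-1 - a)
x = 0 (x = 8*(2*0) = 8*0 = 0)
g = -138 (g = 36*(-1*(-2)**2) + 6 = 36*(-1*4) + 6 = 36*(-4) + 6 = -144 + 6 = -138)
g + x = -138 + 0 = -138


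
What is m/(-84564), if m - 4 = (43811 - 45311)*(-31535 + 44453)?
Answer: 4844249/21141 ≈ 229.14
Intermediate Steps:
m = -19376996 (m = 4 + (43811 - 45311)*(-31535 + 44453) = 4 - 1500*12918 = 4 - 19377000 = -19376996)
m/(-84564) = -19376996/(-84564) = -19376996*(-1/84564) = 4844249/21141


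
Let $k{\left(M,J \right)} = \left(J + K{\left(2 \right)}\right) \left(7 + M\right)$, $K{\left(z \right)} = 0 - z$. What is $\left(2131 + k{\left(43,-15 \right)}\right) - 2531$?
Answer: $-1250$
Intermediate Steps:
$K{\left(z \right)} = - z$
$k{\left(M,J \right)} = \left(-2 + J\right) \left(7 + M\right)$ ($k{\left(M,J \right)} = \left(J - 2\right) \left(7 + M\right) = \left(-2 + J\right) \left(7 + M\right)$)
$\left(2131 + k{\left(43,-15 \right)}\right) - 2531 = \left(2131 - 850\right) - 2531 = 1281 - 2531 = -1250$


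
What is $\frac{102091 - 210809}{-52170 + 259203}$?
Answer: $- \frac{108718}{207033} \approx -0.52512$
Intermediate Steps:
$\frac{102091 - 210809}{-52170 + 259203} = - \frac{108718}{207033}$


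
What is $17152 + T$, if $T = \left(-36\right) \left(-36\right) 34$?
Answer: $61216$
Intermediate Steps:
$T = 44064$ ($T = 1296 \cdot 34 = 44064$)
$17152 + T = 17152 + 44064 = 61216$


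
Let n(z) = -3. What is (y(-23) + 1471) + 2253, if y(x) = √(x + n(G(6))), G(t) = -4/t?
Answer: 3724 + I*√26 ≈ 3724.0 + 5.099*I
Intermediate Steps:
y(x) = √(-3 + x) (y(x) = √(x - 3) = √(-3 + x))
(y(-23) + 1471) + 2253 = (√(-3 - 23) + 1471) + 2253 = (√(-26) + 1471) + 2253 = (I*√26 + 1471) + 2253 = (1471 + I*√26) + 2253 = 3724 + I*√26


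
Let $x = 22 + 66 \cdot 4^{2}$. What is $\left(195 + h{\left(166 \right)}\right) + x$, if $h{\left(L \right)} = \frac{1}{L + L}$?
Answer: $\frac{422637}{332} \approx 1273.0$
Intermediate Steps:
$h{\left(L \right)} = \frac{1}{2 L}$
$x = 1078$ ($x = 22 + 66 \cdot 16 = 22 + 1056 = 1078$)
$\left(195 + h{\left(166 \right)}\right) + x = \left(195 + \frac{1}{2 \cdot 166}\right) + 1078 = \left(195 + \frac{1}{2} \cdot \frac{1}{166}\right) + 1078 = \left(195 + \frac{1}{332}\right) + 1078 = \frac{64741}{332} + 1078 = \frac{422637}{332}$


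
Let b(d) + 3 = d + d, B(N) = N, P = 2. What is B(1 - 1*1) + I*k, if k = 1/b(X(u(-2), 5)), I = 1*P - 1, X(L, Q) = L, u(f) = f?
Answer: -⅐ ≈ -0.14286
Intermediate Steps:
I = 1 (I = 1*2 - 1 = 2 - 1 = 1)
b(d) = -3 + 2*d (b(d) = -3 + (d + d) = -3 + 2*d)
k = -⅐ (k = 1/(-3 + 2*(-2)) = 1/(-3 - 4) = 1/(-7) = -⅐ ≈ -0.14286)
B(1 - 1*1) + I*k = (1 - 1*1) + 1*(-⅐) = (1 - 1) - ⅐ = 0 - ⅐ = -⅐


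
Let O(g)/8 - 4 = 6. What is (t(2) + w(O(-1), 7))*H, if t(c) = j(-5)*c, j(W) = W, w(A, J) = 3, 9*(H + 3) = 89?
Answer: -434/9 ≈ -48.222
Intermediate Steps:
H = 62/9 (H = -3 + (⅑)*89 = -3 + 89/9 = 62/9 ≈ 6.8889)
O(g) = 80 (O(g) = 32 + 8*6 = 32 + 48 = 80)
t(c) = -5*c
(t(2) + w(O(-1), 7))*H = (-5*2 + 3)*(62/9) = (-10 + 3)*(62/9) = -7*62/9 = -434/9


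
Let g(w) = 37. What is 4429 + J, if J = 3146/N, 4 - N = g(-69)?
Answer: 13001/3 ≈ 4333.7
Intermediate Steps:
N = -33 (N = 4 - 1*37 = 4 - 37 = -33)
J = -286/3 (J = 3146/(-33) = 3146*(-1/33) = -286/3 ≈ -95.333)
4429 + J = 4429 - 286/3 = 13001/3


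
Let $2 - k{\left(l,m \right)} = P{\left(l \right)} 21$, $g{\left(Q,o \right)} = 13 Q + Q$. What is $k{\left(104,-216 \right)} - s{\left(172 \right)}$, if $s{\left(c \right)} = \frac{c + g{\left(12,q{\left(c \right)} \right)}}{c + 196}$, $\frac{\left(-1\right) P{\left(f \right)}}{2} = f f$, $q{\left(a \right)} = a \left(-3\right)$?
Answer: $\frac{41793123}{92} \approx 4.5427 \cdot 10^{5}$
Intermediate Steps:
$q{\left(a \right)} = - 3 a$
$P{\left(f \right)} = - 2 f^{2}$ ($P{\left(f \right)} = - 2 f f = - 2 f^{2}$)
$g{\left(Q,o \right)} = 14 Q$
$s{\left(c \right)} = \frac{168 + c}{196 + c}$ ($s{\left(c \right)} = \frac{c + 14 \cdot 12}{c + 196} = \frac{c + 168}{196 + c} = \frac{168 + c}{196 + c}$)
$k{\left(l,m \right)} = 2 + 42 l^{2}$ ($k{\left(l,m \right)} = 2 - - 2 l^{2} \cdot 21 = 2 - - 42 l^{2} = 2 + 42 l^{2}$)
$k{\left(104,-216 \right)} - s{\left(172 \right)} = \left(2 + 42 \cdot 104^{2}\right) - \frac{168 + 172}{196 + 172} = \left(2 + 42 \cdot 10816\right) - \frac{1}{368} \cdot 340 = \left(2 + 454272\right) - \frac{1}{368} \cdot 340 = 454274 - \frac{85}{92} = \frac{41793123}{92}$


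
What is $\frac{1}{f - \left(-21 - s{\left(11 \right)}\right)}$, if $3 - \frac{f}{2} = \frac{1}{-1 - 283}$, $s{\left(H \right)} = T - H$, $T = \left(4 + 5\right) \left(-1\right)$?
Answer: $\frac{142}{995} \approx 0.14271$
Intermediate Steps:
$T = -9$ ($T = 9 \left(-1\right) = -9$)
$s{\left(H \right)} = -9 - H$
$f = \frac{853}{142}$ ($f = 6 - \frac{2}{-1 - 283} = 6 - \frac{2}{-284} = 6 - - \frac{1}{142} = 6 + \frac{1}{142} = \frac{853}{142} \approx 6.007$)
$\frac{1}{f - \left(-21 - s{\left(11 \right)}\right)} = \frac{1}{\frac{853}{142} + \left(\left(300 - 20\right) - 279\right)} = \frac{1}{\frac{853}{142} + \left(280 - 279\right)} = \frac{1}{\frac{853}{142} + 1} = \frac{1}{\frac{995}{142}} = \frac{142}{995}$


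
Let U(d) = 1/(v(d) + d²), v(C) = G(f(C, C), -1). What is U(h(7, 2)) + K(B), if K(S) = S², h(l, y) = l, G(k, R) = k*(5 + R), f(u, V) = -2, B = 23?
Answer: 21690/41 ≈ 529.02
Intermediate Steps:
v(C) = -8 (v(C) = -2*(5 - 1) = -2*4 = -8)
U(d) = 1/(-8 + d²)
U(h(7, 2)) + K(B) = 1/(-8 + 7²) + 23² = 1/(-8 + 49) + 529 = 1/41 + 529 = 21690/41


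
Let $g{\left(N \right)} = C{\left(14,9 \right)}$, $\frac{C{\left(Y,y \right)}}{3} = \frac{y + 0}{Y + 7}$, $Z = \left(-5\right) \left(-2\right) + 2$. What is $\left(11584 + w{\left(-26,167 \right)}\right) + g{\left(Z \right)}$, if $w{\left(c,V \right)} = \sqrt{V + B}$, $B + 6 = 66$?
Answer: $\frac{81097}{7} + \sqrt{227} \approx 11600.0$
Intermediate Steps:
$B = 60$ ($B = -6 + 66 = 60$)
$Z = 12$ ($Z = 10 + 2 = 12$)
$w{\left(c,V \right)} = \sqrt{60 + V}$ ($w{\left(c,V \right)} = \sqrt{V + 60} = \sqrt{60 + V}$)
$C{\left(Y,y \right)} = \frac{3 y}{7 + Y}$ ($C{\left(Y,y \right)} = 3 \frac{y + 0}{Y + 7} = 3 \frac{y}{7 + Y} = \frac{3 y}{7 + Y}$)
$g{\left(N \right)} = \frac{9}{7}$ ($g{\left(N \right)} = 3 \cdot 9 \frac{1}{7 + 14} = 3 \cdot 9 \cdot \frac{1}{21} = \frac{9}{7}$)
$\left(11584 + w{\left(-26,167 \right)}\right) + g{\left(Z \right)} = \left(11584 + \sqrt{60 + 167}\right) + \frac{9}{7} = \left(11584 + \sqrt{227}\right) + \frac{9}{7} = \frac{81097}{7} + \sqrt{227}$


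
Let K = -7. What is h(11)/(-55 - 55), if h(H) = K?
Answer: 7/110 ≈ 0.063636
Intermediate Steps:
h(H) = -7
h(11)/(-55 - 55) = -7/(-55 - 55) = -7/(-110) = -1/110*(-7) = 7/110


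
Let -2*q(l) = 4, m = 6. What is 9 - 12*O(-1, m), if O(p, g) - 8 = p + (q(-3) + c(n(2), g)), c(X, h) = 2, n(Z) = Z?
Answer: -75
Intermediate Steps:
q(l) = -2 (q(l) = -½*4 = -2)
O(p, g) = 8 + p (O(p, g) = 8 + (p + (-2 + 2)) = 8 + (p + 0) = 8 + p)
9 - 12*O(-1, m) = 9 - 12*(8 - 1) = 9 - 12*7 = 9 - 84 = -75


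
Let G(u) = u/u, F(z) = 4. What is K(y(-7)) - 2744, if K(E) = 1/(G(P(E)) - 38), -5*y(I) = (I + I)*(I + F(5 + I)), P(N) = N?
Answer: -101529/37 ≈ -2744.0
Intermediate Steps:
y(I) = -2*I*(4 + I)/5 (y(I) = -(I + I)*(I + 4)/5 = -2*I*(4 + I)/5)
G(u) = 1
K(E) = -1/37 (K(E) = 1/(1 - 38) = 1/(-37) = -1/37)
K(y(-7)) - 2744 = -1/37 - 2744 = -101529/37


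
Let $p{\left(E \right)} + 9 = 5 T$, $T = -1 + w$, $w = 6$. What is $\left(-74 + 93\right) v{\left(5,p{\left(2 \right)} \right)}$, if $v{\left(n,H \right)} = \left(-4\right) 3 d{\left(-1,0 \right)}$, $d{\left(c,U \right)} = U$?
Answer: $0$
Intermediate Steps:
$T = 5$ ($T = -1 + 6 = 5$)
$p{\left(E \right)} = 16$ ($p{\left(E \right)} = -9 + 5 \cdot 5 = -9 + 25 = 16$)
$v{\left(n,H \right)} = 0$ ($v{\left(n,H \right)} = \left(-4\right) 3 \cdot 0 = \left(-12\right) 0 = 0$)
$\left(-74 + 93\right) v{\left(5,p{\left(2 \right)} \right)} = \left(-74 + 93\right) 0 = 19 \cdot 0 = 0$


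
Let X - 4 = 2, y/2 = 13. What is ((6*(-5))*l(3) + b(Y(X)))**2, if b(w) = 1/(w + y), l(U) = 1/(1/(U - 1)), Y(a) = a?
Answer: 3682561/1024 ≈ 3596.3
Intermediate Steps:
y = 26 (y = 2*13 = 26)
X = 6 (X = 4 + 2 = 6)
l(U) = -1 + U (l(U) = 1/(1/(-1 + U)) = -1 + U)
b(w) = 1/(26 + w) (b(w) = 1/(w + 26) = 1/(26 + w))
((6*(-5))*l(3) + b(Y(X)))**2 = ((6*(-5))*(-1 + 3) + 1/(26 + 6))**2 = (-30*2 + 1/32)**2 = (-60 + 1/32)**2 = (-1919/32)**2 = 3682561/1024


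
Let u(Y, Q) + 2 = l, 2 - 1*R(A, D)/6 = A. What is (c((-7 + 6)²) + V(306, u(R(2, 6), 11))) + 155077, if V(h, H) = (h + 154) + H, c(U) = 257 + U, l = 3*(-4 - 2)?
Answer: 155775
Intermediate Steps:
l = -18 (l = 3*(-6) = -18)
R(A, D) = 12 - 6*A
u(Y, Q) = -20 (u(Y, Q) = -2 - 18 = -20)
V(h, H) = 154 + H + h (V(h, H) = (154 + h) + H = 154 + H + h)
(c((-7 + 6)²) + V(306, u(R(2, 6), 11))) + 155077 = ((257 + (-7 + 6)²) + (154 - 20 + 306)) + 155077 = ((257 + (-1)²) + 440) + 155077 = ((257 + 1) + 440) + 155077 = (258 + 440) + 155077 = 698 + 155077 = 155775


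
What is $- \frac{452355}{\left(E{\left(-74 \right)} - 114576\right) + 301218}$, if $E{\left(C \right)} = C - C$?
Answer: $- \frac{150785}{62214} \approx -2.4236$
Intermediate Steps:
$E{\left(C \right)} = 0$
$- \frac{452355}{\left(E{\left(-74 \right)} - 114576\right) + 301218} = - \frac{452355}{\left(0 - 114576\right) + 301218} = - \frac{452355}{-114576 + 301218} = - \frac{452355}{186642} = \left(-452355\right) \frac{1}{186642} = - \frac{150785}{62214}$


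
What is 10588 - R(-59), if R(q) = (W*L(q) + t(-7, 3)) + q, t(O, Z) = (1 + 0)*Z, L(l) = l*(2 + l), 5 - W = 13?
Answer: 37548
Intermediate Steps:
W = -8 (W = 5 - 1*13 = 5 - 13 = -8)
t(O, Z) = Z (t(O, Z) = 1*Z = Z)
R(q) = 3 + q - 8*q*(2 + q) (R(q) = (-8*q*(2 + q) + 3) + q = (3 - 8*q*(2 + q)) + q = 3 + q - 8*q*(2 + q))
10588 - R(-59) = 10588 - (3 - 59 - 8*(-59)*(2 - 59)) = 10588 - (3 - 59 - 8*(-59)*(-57)) = 10588 - (3 - 59 - 26904) = 10588 - 1*(-26960) = 10588 + 26960 = 37548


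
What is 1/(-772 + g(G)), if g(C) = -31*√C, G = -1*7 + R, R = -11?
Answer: I/(-772*I + 93*√2) ≈ -0.0012588 + 0.00021446*I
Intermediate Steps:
G = -18 (G = -1*7 - 11 = -7 - 11 = -18)
1/(-772 + g(G)) = 1/(-772 - 93*I*√2)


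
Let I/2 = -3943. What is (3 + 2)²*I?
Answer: -197150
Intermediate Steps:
I = -7886 (I = 2*(-3943) = -7886)
(3 + 2)²*I = (3 + 2)²*(-7886) = 5²*(-7886) = 25*(-7886) = -197150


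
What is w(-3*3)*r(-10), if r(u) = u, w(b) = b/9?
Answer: 10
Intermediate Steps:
w(b) = b/9 (w(b) = b*(1/9) = b/9)
w(-3*3)*r(-10) = ((-3*3)/9)*(-10) = ((1/9)*(-9))*(-10) = -1*(-10) = 10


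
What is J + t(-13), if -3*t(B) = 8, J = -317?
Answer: -959/3 ≈ -319.67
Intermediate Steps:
t(B) = -8/3 (t(B) = -⅓*8 = -8/3)
J + t(-13) = -317 - 8/3 = -959/3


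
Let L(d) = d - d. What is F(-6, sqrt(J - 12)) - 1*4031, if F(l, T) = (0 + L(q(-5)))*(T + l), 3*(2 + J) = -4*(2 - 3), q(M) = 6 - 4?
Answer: -4031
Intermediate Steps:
q(M) = 2
J = -2/3 (J = -2 + (-4*(2 - 3))/3 = -2 + (-4*(-1))/3 = -2 + (1/3)*4 = -2 + 4/3 = -2/3 ≈ -0.66667)
L(d) = 0
F(l, T) = 0 (F(l, T) = (0 + 0)*(T + l) = 0*(T + l) = 0)
F(-6, sqrt(J - 12)) - 1*4031 = 0 - 1*4031 = 0 - 4031 = -4031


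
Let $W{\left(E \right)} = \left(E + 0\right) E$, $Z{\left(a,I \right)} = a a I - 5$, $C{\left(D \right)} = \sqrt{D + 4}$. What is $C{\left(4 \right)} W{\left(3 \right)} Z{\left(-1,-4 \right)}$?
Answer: $- 162 \sqrt{2} \approx -229.1$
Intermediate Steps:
$C{\left(D \right)} = \sqrt{4 + D}$
$Z{\left(a,I \right)} = -5 + I a^{2}$ ($Z{\left(a,I \right)} = a^{2} I - 5 = I a^{2} - 5 = -5 + I a^{2}$)
$W{\left(E \right)} = E^{2}$ ($W{\left(E \right)} = E E = E^{2}$)
$C{\left(4 \right)} W{\left(3 \right)} Z{\left(-1,-4 \right)} = \sqrt{4 + 4} \cdot 3^{2} \left(-5 - 4 \left(-1\right)^{2}\right) = \sqrt{8} \cdot 9 \left(-5 - 4\right) = 2 \sqrt{2} \cdot 9 \left(-5 - 4\right) = 18 \sqrt{2} \left(-9\right) = - 162 \sqrt{2}$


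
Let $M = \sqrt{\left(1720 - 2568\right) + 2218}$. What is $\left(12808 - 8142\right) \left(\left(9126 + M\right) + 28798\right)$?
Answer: $176953384 + 4666 \sqrt{1370} \approx 1.7713 \cdot 10^{8}$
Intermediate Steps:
$M = \sqrt{1370}$ ($M = \sqrt{-848 + 2218} = \sqrt{1370} \approx 37.013$)
$\left(12808 - 8142\right) \left(\left(9126 + M\right) + 28798\right) = \left(12808 - 8142\right) \left(\left(9126 + \sqrt{1370}\right) + 28798\right) = \left(12808 + \left(-11837 + 3695\right)\right) \left(37924 + \sqrt{1370}\right) = \left(12808 - 8142\right) \left(37924 + \sqrt{1370}\right) = 4666 \left(37924 + \sqrt{1370}\right) = 176953384 + 4666 \sqrt{1370}$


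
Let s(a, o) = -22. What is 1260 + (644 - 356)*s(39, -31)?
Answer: -5076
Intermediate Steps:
1260 + (644 - 356)*s(39, -31) = 1260 + (644 - 356)*(-22) = 1260 + 288*(-22) = 1260 - 6336 = -5076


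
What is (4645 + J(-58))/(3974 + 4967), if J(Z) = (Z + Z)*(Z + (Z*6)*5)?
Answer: 213213/8941 ≈ 23.847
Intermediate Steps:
J(Z) = 62*Z² (J(Z) = (2*Z)*(Z + (6*Z)*5) = (2*Z)*(Z + 30*Z) = (2*Z)*(31*Z) = 62*Z²)
(4645 + J(-58))/(3974 + 4967) = (4645 + 62*(-58)²)/(3974 + 4967) = (4645 + 62*3364)/8941 = (4645 + 208568)*(1/8941) = 213213*(1/8941) = 213213/8941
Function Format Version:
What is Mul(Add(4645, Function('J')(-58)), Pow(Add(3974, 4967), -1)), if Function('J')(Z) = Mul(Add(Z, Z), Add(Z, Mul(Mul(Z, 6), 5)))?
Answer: Rational(213213, 8941) ≈ 23.847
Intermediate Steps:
Function('J')(Z) = Mul(62, Pow(Z, 2)) (Function('J')(Z) = Mul(Mul(2, Z), Add(Z, Mul(Mul(6, Z), 5))) = Mul(Mul(2, Z), Add(Z, Mul(30, Z))) = Mul(Mul(2, Z), Mul(31, Z)) = Mul(62, Pow(Z, 2)))
Mul(Add(4645, Function('J')(-58)), Pow(Add(3974, 4967), -1)) = Mul(Add(4645, Mul(62, Pow(-58, 2))), Pow(Add(3974, 4967), -1)) = Mul(Add(4645, Mul(62, 3364)), Pow(8941, -1)) = Mul(Add(4645, 208568), Rational(1, 8941)) = Mul(213213, Rational(1, 8941)) = Rational(213213, 8941)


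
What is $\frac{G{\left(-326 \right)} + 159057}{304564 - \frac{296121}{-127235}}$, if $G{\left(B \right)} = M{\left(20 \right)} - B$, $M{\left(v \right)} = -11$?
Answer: $\frac{20277696420}{38751496661} \approx 0.52328$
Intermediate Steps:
$G{\left(B \right)} = -11 - B$
$\frac{G{\left(-326 \right)} + 159057}{304564 - \frac{296121}{-127235}} = \frac{\left(-11 - -326\right) + 159057}{304564 - \frac{296121}{-127235}} = \frac{\left(-11 + 326\right) + 159057}{304564 - - \frac{296121}{127235}} = \frac{315 + 159057}{304564 + \frac{296121}{127235}} = \frac{159372}{\frac{38751496661}{127235}} = 159372 \cdot \frac{127235}{38751496661} = \frac{20277696420}{38751496661}$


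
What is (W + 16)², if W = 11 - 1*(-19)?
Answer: 2116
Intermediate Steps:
W = 30 (W = 11 + 19 = 30)
(W + 16)² = (30 + 16)² = 46² = 2116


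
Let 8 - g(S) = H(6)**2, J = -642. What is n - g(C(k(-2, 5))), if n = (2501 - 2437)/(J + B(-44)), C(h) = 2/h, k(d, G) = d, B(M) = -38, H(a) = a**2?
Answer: 109472/85 ≈ 1287.9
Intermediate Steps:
g(S) = -1288 (g(S) = 8 - (6**2)**2 = 8 - 1*36**2 = 8 - 1*1296 = 8 - 1296 = -1288)
n = -8/85 (n = (2501 - 2437)/(-642 - 38) = 64/(-680) = 64*(-1/680) = -8/85 ≈ -0.094118)
n - g(C(k(-2, 5))) = -8/85 - 1*(-1288) = -8/85 + 1288 = 109472/85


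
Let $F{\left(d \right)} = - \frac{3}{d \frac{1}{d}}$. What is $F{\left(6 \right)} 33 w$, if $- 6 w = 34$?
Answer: $561$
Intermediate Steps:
$w = - \frac{17}{3}$ ($w = \left(- \frac{1}{6}\right) 34 = - \frac{17}{3} \approx -5.6667$)
$F{\left(d \right)} = -3$ ($F{\left(d \right)} = - \frac{3}{1} = \left(-3\right) 1 = -3$)
$F{\left(6 \right)} 33 w = \left(-3\right) 33 \left(- \frac{17}{3}\right) = \left(-99\right) \left(- \frac{17}{3}\right) = 561$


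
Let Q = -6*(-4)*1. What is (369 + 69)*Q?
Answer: 10512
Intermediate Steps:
Q = 24 (Q = 24*1 = 24)
(369 + 69)*Q = (369 + 69)*24 = 438*24 = 10512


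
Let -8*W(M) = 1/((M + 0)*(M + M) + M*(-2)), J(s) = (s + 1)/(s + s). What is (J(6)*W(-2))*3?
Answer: -7/384 ≈ -0.018229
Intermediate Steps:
J(s) = (1 + s)/(2*s) (J(s) = (1 + s)/((2*s)) = (1 + s)*(1/(2*s)) = (1 + s)/(2*s))
W(M) = -1/(8*(-2*M + 2*M²)) (W(M) = -1/(8*((M + 0)*(M + M) + M*(-2))) = -1/(8*(M*(2*M) - 2*M)) = -1/(8*(2*M² - 2*M)) = -1/(8*(-2*M + 2*M²)))
(J(6)*W(-2))*3 = (((½)*(1 + 6)/6)*(-1/16/(-2*(-1 - 2))))*3 = (((½)*(⅙)*7)*(-1/16*(-½)/(-3)))*3 = (7*(-1/16*(-½)*(-⅓))/12)*3 = ((7/12)*(-1/96))*3 = -7/1152*3 = -7/384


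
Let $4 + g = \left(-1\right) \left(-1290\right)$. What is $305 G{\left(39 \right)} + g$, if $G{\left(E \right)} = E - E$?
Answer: $1286$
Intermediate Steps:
$G{\left(E \right)} = 0$
$g = 1286$ ($g = -4 - -1290 = -4 + 1290 = 1286$)
$305 G{\left(39 \right)} + g = 305 \cdot 0 + 1286 = 0 + 1286 = 1286$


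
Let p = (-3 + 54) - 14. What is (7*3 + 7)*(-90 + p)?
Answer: -1484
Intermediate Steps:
p = 37 (p = 51 - 14 = 37)
(7*3 + 7)*(-90 + p) = (7*3 + 7)*(-90 + 37) = (21 + 7)*(-53) = 28*(-53) = -1484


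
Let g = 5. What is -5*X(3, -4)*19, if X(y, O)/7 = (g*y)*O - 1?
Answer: 40565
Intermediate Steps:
X(y, O) = -7 + 35*O*y (X(y, O) = 7*((5*y)*O - 1) = 7*(5*O*y - 1) = 7*(-1 + 5*O*y) = -7 + 35*O*y)
-5*X(3, -4)*19 = -5*(-7 + 35*(-4)*3)*19 = -5*(-7 - 420)*19 = -5*(-427)*19 = 2135*19 = 40565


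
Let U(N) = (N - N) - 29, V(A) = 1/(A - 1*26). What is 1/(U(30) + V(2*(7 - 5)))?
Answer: -22/639 ≈ -0.034429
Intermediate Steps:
V(A) = 1/(-26 + A) (V(A) = 1/(A - 26) = 1/(-26 + A))
U(N) = -29 (U(N) = 0 - 29 = -29)
1/(U(30) + V(2*(7 - 5))) = 1/(-29 + 1/(-26 + 2*(7 - 5))) = 1/(-29 + 1/(-26 + 2*2)) = 1/(-29 + 1/(-26 + 4)) = 1/(-29 + 1/(-22)) = 1/(-29 - 1/22) = 1/(-639/22) = -22/639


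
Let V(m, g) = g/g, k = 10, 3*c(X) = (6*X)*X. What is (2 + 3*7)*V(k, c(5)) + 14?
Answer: 37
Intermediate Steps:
c(X) = 2*X² (c(X) = ((6*X)*X)/3 = (6*X²)/3 = 2*X²)
V(m, g) = 1
(2 + 3*7)*V(k, c(5)) + 14 = (2 + 3*7)*1 + 14 = (2 + 21)*1 + 14 = 23*1 + 14 = 23 + 14 = 37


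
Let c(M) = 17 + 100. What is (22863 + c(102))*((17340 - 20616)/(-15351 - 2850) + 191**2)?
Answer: 5086193710620/6067 ≈ 8.3834e+8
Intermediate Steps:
c(M) = 117
(22863 + c(102))*((17340 - 20616)/(-15351 - 2850) + 191**2) = (22863 + 117)*((17340 - 20616)/(-15351 - 2850) + 191**2) = 22980*(-3276/(-18201) + 36481) = 22980*(-3276*(-1/18201) + 36481) = 22980*(1092/6067 + 36481) = 22980*(221331319/6067) = 5086193710620/6067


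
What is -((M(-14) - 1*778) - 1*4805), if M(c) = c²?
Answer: 5387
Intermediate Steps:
-((M(-14) - 1*778) - 1*4805) = -(((-14)² - 1*778) - 1*4805) = -((196 - 778) - 4805) = -(-582 - 4805) = -1*(-5387) = 5387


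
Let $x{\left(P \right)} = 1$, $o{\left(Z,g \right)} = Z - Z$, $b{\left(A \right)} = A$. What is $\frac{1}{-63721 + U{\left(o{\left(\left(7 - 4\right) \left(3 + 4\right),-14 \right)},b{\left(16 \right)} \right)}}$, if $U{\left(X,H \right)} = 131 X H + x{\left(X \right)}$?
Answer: $- \frac{1}{63720} \approx -1.5694 \cdot 10^{-5}$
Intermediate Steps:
$o{\left(Z,g \right)} = 0$
$U{\left(X,H \right)} = 1 + 131 H X$ ($U{\left(X,H \right)} = 131 X H + 1 = 131 H X + 1 = 1 + 131 H X$)
$\frac{1}{-63721 + U{\left(o{\left(\left(7 - 4\right) \left(3 + 4\right),-14 \right)},b{\left(16 \right)} \right)}} = \frac{1}{-63721 + \left(1 + 131 \cdot 16 \cdot 0\right)} = \frac{1}{-63721 + \left(1 + 0\right)} = \frac{1}{-63721 + 1} = \frac{1}{-63720} = - \frac{1}{63720}$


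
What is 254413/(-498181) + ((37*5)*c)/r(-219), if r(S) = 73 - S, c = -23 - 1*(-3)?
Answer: -479389574/36367213 ≈ -13.182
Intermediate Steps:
c = -20 (c = -23 + 3 = -20)
254413/(-498181) + ((37*5)*c)/r(-219) = 254413/(-498181) + ((37*5)*(-20))/(73 - 1*(-219)) = 254413*(-1/498181) + (185*(-20))/(73 + 219) = -254413/498181 - 3700/292 = -254413/498181 - 3700*1/292 = -254413/498181 - 925/73 = -479389574/36367213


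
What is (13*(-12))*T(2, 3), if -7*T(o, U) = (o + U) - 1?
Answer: 624/7 ≈ 89.143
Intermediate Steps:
T(o, U) = ⅐ - U/7 - o/7 (T(o, U) = -((o + U) - 1)/7 = -((U + o) - 1)/7 = -(-1 + U + o)/7 = ⅐ - U/7 - o/7)
(13*(-12))*T(2, 3) = (13*(-12))*(⅐ - ⅐*3 - ⅐*2) = -156*(⅐ - 3/7 - 2/7) = -156*(-4/7) = 624/7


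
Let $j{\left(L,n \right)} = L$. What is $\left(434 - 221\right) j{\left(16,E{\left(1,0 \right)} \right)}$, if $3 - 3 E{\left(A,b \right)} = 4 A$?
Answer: $3408$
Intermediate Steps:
$E{\left(A,b \right)} = 1 - \frac{4 A}{3}$
$\left(434 - 221\right) j{\left(16,E{\left(1,0 \right)} \right)} = \left(434 - 221\right) 16 = 213 \cdot 16 = 3408$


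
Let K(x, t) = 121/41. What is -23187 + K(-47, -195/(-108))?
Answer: -950546/41 ≈ -23184.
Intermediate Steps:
K(x, t) = 121/41 (K(x, t) = 121*(1/41) = 121/41)
-23187 + K(-47, -195/(-108)) = -23187 + 121/41 = -950546/41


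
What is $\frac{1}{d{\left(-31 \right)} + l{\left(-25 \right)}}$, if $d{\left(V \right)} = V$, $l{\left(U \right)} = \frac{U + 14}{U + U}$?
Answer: $- \frac{50}{1539} \approx -0.032489$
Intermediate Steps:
$l{\left(U \right)} = \frac{14 + U}{2 U}$
$\frac{1}{d{\left(-31 \right)} + l{\left(-25 \right)}} = \frac{1}{-31 + \frac{14 - 25}{2 \left(-25\right)}} = \frac{1}{-31 + \frac{1}{2} \left(- \frac{1}{25}\right) \left(-11\right)} = \frac{1}{-31 + \frac{11}{50}} = \frac{1}{- \frac{1539}{50}} = - \frac{50}{1539}$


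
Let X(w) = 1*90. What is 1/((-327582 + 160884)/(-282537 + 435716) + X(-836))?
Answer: 153179/13619412 ≈ 0.011247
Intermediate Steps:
X(w) = 90
1/((-327582 + 160884)/(-282537 + 435716) + X(-836)) = 1/((-327582 + 160884)/(-282537 + 435716) + 90) = 1/(-166698/153179 + 90) = 1/(13619412/153179) = 153179/13619412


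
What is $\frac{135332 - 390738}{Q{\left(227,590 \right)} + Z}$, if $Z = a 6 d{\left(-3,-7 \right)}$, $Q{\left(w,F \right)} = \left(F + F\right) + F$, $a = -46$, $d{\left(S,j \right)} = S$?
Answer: $- \frac{127703}{1299} \approx -98.309$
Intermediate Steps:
$Q{\left(w,F \right)} = 3 F$ ($Q{\left(w,F \right)} = 2 F + F = 3 F$)
$Z = 828$ ($Z = \left(-46\right) 6 \left(-3\right) = \left(-276\right) \left(-3\right) = 828$)
$\frac{135332 - 390738}{Q{\left(227,590 \right)} + Z} = \frac{135332 - 390738}{3 \cdot 590 + 828} = - \frac{255406}{1770 + 828} = - \frac{255406}{2598} = \left(-255406\right) \frac{1}{2598} = - \frac{127703}{1299}$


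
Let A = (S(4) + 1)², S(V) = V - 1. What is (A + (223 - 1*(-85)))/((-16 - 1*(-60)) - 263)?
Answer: -108/73 ≈ -1.4795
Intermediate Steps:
S(V) = -1 + V
A = 16 (A = ((-1 + 4) + 1)² = (3 + 1)² = 4² = 16)
(A + (223 - 1*(-85)))/((-16 - 1*(-60)) - 263) = (16 + (223 - 1*(-85)))/((-16 - 1*(-60)) - 263) = (16 + (223 + 85))/((-16 + 60) - 263) = (16 + 308)/(44 - 263) = 324/(-219) = 324*(-1/219) = -108/73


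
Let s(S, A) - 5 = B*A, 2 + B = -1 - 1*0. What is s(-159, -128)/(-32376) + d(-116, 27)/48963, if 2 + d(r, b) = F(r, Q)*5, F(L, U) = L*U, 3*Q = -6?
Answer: 323593/27810984 ≈ 0.011635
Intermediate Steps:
B = -3 (B = -2 + (-1 - 1*0) = -2 + (-1 + 0) = -2 - 1 = -3)
Q = -2 (Q = (⅓)*(-6) = -2)
d(r, b) = -2 - 10*r (d(r, b) = -2 + (r*(-2))*5 = -2 - 2*r*5 = -2 - 10*r)
s(S, A) = 5 - 3*A
s(-159, -128)/(-32376) + d(-116, 27)/48963 = (5 - 3*(-128))/(-32376) + (-2 - 10*(-116))/48963 = (5 + 384)*(-1/32376) + (-2 + 1160)*(1/48963) = 389*(-1/32376) + 1158*(1/48963) = -389/32376 + 386/16321 = 323593/27810984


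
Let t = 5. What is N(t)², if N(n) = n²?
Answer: 625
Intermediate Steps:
N(t)² = (5²)² = 25² = 625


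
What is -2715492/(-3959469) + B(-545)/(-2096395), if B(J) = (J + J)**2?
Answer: 65899915496/553374067617 ≈ 0.11909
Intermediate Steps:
B(J) = 4*J**2 (B(J) = (2*J)**2 = 4*J**2)
-2715492/(-3959469) + B(-545)/(-2096395) = -2715492/(-3959469) + (4*(-545)**2)/(-2096395) = -2715492*(-1/3959469) + (4*297025)*(-1/2096395) = 905164/1319823 + 1188100*(-1/2096395) = 905164/1319823 - 237620/419279 = 65899915496/553374067617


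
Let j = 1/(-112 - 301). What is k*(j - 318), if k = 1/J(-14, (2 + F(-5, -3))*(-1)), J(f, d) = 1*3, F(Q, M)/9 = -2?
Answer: -131335/1239 ≈ -106.00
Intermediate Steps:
F(Q, M) = -18 (F(Q, M) = 9*(-2) = -18)
J(f, d) = 3
j = -1/413 (j = 1/(-413) = -1/413 ≈ -0.0024213)
k = 1/3 ≈ 0.33333
k*(j - 318) = (-1/413 - 318)/3 = (1/3)*(-131335/413) = -131335/1239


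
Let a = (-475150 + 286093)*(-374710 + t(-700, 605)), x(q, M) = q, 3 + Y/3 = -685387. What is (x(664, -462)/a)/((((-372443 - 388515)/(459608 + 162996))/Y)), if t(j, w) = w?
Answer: 28334643289184/1794013501882921 ≈ 0.015794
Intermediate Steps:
Y = -2056170 (Y = -9 + 3*(-685387) = -9 - 2056161 = -2056170)
a = 70727168985 (a = (-475150 + 286093)*(-374710 + 605) = -189057*(-374105) = 70727168985)
(x(664, -462)/a)/((((-372443 - 388515)/(459608 + 162996))/Y)) = (664/70727168985)/((((-372443 - 388515)/(459608 + 162996))/(-2056170))) = (664*(1/70727168985))/((-760958/622604*(-1/2056170))) = 664/(70727168985*((-760958*1/622604*(-1/2056170)))) = 664/(70727168985*((-380479/311302*(-1/2056170)))) = 664/(70727168985*(380479/640089833340)) = (664/70727168985)*(640089833340/380479) = 28334643289184/1794013501882921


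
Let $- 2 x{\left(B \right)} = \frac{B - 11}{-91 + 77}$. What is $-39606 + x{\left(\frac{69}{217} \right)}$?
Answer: $- \frac{120324187}{3038} \approx -39606.0$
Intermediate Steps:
$x{\left(B \right)} = - \frac{11}{28} + \frac{B}{28}$ ($x{\left(B \right)} = - \frac{\left(B - 11\right) \frac{1}{-91 + 77}}{2} = - \frac{\left(-11 + B\right) \frac{1}{-14}}{2} = - \frac{\left(-11 + B\right) \left(- \frac{1}{14}\right)}{2} = - \frac{\frac{11}{14} - \frac{B}{14}}{2} = - \frac{11}{28} + \frac{B}{28}$)
$-39606 + x{\left(\frac{69}{217} \right)} = -39606 - \left(\frac{11}{28} - \frac{69 \cdot \frac{1}{217}}{28}\right) = -39606 + \left(- \frac{11}{28} + \frac{1}{28} \cdot \frac{69}{217}\right) = -39606 + \left(- \frac{11}{28} + \frac{69}{6076}\right) = -39606 - \frac{1159}{3038} = - \frac{120324187}{3038}$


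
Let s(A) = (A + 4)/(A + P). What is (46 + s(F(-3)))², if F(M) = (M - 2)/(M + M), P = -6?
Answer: 1951609/961 ≈ 2030.8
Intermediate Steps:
F(M) = (-2 + M)/(2*M) (F(M) = (-2 + M)/((2*M)) = (-2 + M)*(1/(2*M)) = (-2 + M)/(2*M))
s(A) = (4 + A)/(-6 + A) (s(A) = (A + 4)/(A - 6) = (4 + A)/(-6 + A))
(46 + s(F(-3)))² = (46 + (4 + (½)*(-2 - 3)/(-3))/(-6 + (½)*(-2 - 3)/(-3)))² = (46 + (4 + (½)*(-⅓)*(-5))/(-6 + (½)*(-⅓)*(-5)))² = (46 + (4 + ⅚)/(-6 + ⅚))² = (46 + (29/6)/(-31/6))² = (46 - 6/31*29/6)² = (46 - 29/31)² = (1397/31)² = 1951609/961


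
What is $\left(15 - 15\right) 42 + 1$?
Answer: $1$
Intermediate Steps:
$\left(15 - 15\right) 42 + 1 = 0 \cdot 42 + 1 = 0 + 1 = 1$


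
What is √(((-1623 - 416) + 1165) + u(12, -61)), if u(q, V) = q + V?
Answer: I*√923 ≈ 30.381*I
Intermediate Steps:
u(q, V) = V + q
√(((-1623 - 416) + 1165) + u(12, -61)) = √(((-1623 - 416) + 1165) + (-61 + 12)) = √((-2039 + 1165) - 49) = √(-874 - 49) = √(-923) = I*√923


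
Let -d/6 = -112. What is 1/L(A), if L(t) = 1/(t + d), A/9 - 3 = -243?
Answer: -1488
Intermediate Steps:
d = 672 (d = -6*(-112) = 672)
A = -2160 (A = 27 + 9*(-243) = 27 - 2187 = -2160)
L(t) = 1/(672 + t) (L(t) = 1/(t + 672) = 1/(672 + t))
1/L(A) = 1/(1/(672 - 2160)) = 1/(1/(-1488)) = 1/(-1/1488) = -1488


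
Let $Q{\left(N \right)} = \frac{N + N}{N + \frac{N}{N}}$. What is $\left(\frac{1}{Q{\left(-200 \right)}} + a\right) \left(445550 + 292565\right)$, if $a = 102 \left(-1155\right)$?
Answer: $- \frac{6956556875023}{80} \approx -8.6957 \cdot 10^{10}$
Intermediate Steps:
$a = -117810$
$Q{\left(N \right)} = \frac{2 N}{1 + N}$ ($Q{\left(N \right)} = \frac{2 N}{N + 1} = \frac{2 N}{1 + N}$)
$\left(\frac{1}{Q{\left(-200 \right)}} + a\right) \left(445550 + 292565\right) = \left(\frac{1}{2 \left(-200\right) \frac{1}{1 - 200}} - 117810\right) \left(445550 + 292565\right) = \left(\frac{1}{2 \left(-200\right) \frac{1}{-199}} - 117810\right) 738115 = \left(\frac{1}{2 \left(-200\right) \left(- \frac{1}{199}\right)} - 117810\right) 738115 = \left(\frac{1}{\frac{400}{199}} - 117810\right) 738115 = \left(\frac{199}{400} - 117810\right) 738115 = \left(- \frac{47123801}{400}\right) 738115 = - \frac{6956556875023}{80}$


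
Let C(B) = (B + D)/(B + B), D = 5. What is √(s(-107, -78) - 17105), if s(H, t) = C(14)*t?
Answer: I*√3362954/14 ≈ 130.99*I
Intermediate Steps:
C(B) = (5 + B)/(2*B) (C(B) = (B + 5)/(B + B) = (5 + B)/((2*B)) = (5 + B)*(1/(2*B)) = (5 + B)/(2*B))
s(H, t) = 19*t/28 (s(H, t) = ((½)*(5 + 14)/14)*t = ((½)*(1/14)*19)*t = 19*t/28)
√(s(-107, -78) - 17105) = √((19/28)*(-78) - 17105) = √(-741/14 - 17105) = √(-240211/14) = I*√3362954/14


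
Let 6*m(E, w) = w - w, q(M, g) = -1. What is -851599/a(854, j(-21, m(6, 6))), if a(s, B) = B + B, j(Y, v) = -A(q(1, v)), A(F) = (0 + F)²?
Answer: 851599/2 ≈ 4.2580e+5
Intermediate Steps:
m(E, w) = 0 (m(E, w) = (w - w)/6 = (⅙)*0 = 0)
A(F) = F²
j(Y, v) = -1 (j(Y, v) = -1*(-1)² = -1*1 = -1)
a(s, B) = 2*B
-851599/a(854, j(-21, m(6, 6))) = -851599/(2*(-1)) = -851599/(-2) = -851599*(-½) = 851599/2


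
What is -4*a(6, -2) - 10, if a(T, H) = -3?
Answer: 2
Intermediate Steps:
-4*a(6, -2) - 10 = -4*(-3) - 10 = 12 - 10 = 2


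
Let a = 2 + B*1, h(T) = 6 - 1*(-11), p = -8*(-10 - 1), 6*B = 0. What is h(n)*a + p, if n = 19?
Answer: 122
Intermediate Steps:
B = 0 (B = (⅙)*0 = 0)
p = 88 (p = -8*(-11) = 88)
h(T) = 17 (h(T) = 6 + 11 = 17)
a = 2 (a = 2 + 0*1 = 2 + 0 = 2)
h(n)*a + p = 17*2 + 88 = 34 + 88 = 122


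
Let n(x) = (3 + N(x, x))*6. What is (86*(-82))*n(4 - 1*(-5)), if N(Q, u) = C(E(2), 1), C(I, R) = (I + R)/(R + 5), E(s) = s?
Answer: -148092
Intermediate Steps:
C(I, R) = (I + R)/(5 + R)
N(Q, u) = ½ (N(Q, u) = (2 + 1)/(5 + 1) = 3/6 = (⅙)*3 = ½)
n(x) = 21 (n(x) = (3 + ½)*6 = (7/2)*6 = 21)
(86*(-82))*n(4 - 1*(-5)) = (86*(-82))*21 = -7052*21 = -148092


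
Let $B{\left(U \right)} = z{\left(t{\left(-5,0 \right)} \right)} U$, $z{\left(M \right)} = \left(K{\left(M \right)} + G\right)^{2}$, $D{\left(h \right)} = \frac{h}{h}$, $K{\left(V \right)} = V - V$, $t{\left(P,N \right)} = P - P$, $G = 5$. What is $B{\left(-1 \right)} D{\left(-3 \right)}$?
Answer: $-25$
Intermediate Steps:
$t{\left(P,N \right)} = 0$
$K{\left(V \right)} = 0$
$D{\left(h \right)} = 1$
$z{\left(M \right)} = 25$ ($z{\left(M \right)} = \left(0 + 5\right)^{2} = 5^{2} = 25$)
$B{\left(U \right)} = 25 U$
$B{\left(-1 \right)} D{\left(-3 \right)} = 25 \left(-1\right) 1 = \left(-25\right) 1 = -25$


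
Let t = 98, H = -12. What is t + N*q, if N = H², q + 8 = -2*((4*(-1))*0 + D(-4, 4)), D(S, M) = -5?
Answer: 386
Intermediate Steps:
q = 2 (q = -8 - 2*((4*(-1))*0 - 5) = -8 - 2*(-4*0 - 5) = -8 - 2*(0 - 5) = -8 - 2*(-5) = -8 + 10 = 2)
N = 144 (N = (-12)² = 144)
t + N*q = 98 + 144*2 = 98 + 288 = 386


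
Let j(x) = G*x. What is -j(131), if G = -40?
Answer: 5240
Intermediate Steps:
j(x) = -40*x
-j(131) = -(-40)*131 = -1*(-5240) = 5240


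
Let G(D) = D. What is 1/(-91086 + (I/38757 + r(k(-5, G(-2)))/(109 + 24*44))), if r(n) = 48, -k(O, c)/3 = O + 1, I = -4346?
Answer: -45151905/4112709621584 ≈ -1.0979e-5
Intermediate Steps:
k(O, c) = -3 - 3*O (k(O, c) = -3*(O + 1) = -3*(1 + O) = -3 - 3*O)
1/(-91086 + (I/38757 + r(k(-5, G(-2)))/(109 + 24*44))) = 1/(-91086 + (-4346/38757 + 48/(109 + 24*44))) = 1/(-91086 + (-4346*1/38757 + 48/(109 + 1056))) = 1/(-91086 + (-4346/38757 + 48/1165)) = 1/(-91086 - 3202754/45151905) = 1/(-4112709621584/45151905) = -45151905/4112709621584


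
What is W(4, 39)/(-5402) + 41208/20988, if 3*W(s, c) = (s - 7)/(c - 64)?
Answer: 463759951/236202450 ≈ 1.9634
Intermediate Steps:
W(s, c) = (-7 + s)/(3*(-64 + c)) (W(s, c) = ((s - 7)/(c - 64))/3 = ((-7 + s)/(-64 + c))/3 = (-7 + s)/(3*(-64 + c)))
W(4, 39)/(-5402) + 41208/20988 = ((-7 + 4)/(3*(-64 + 39)))/(-5402) + 41208/20988 = ((1/3)*(-3)/(-25))*(-1/5402) + 41208*(1/20988) = ((1/3)*(-1/25)*(-3))*(-1/5402) + 3434/1749 = (1/25)*(-1/5402) + 3434/1749 = -1/135050 + 3434/1749 = 463759951/236202450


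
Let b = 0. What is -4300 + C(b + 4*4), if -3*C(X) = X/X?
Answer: -12901/3 ≈ -4300.3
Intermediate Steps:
C(X) = -⅓ (C(X) = -X/(3*X) = -⅓*1 = -⅓)
-4300 + C(b + 4*4) = -4300 - ⅓ = -12901/3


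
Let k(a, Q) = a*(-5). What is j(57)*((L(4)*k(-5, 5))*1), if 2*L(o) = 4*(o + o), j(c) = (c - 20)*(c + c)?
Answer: 1687200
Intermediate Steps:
j(c) = 2*c*(-20 + c) (j(c) = (-20 + c)*(2*c) = 2*c*(-20 + c))
k(a, Q) = -5*a
L(o) = 4*o (L(o) = (4*(o + o))/2 = (4*(2*o))/2 = (8*o)/2 = 4*o)
j(57)*((L(4)*k(-5, 5))*1) = (2*57*(-20 + 57))*(((4*4)*(-5*(-5)))*1) = (2*57*37)*((16*25)*1) = 4218*(400*1) = 4218*400 = 1687200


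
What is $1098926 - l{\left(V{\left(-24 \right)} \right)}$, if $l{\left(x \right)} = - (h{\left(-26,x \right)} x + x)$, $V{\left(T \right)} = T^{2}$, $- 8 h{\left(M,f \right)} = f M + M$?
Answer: $2179646$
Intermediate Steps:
$h{\left(M,f \right)} = - \frac{M}{8} - \frac{M f}{8}$ ($h{\left(M,f \right)} = - \frac{f M + M}{8} = - \frac{M f + M}{8} = - \frac{M + M f}{8} = - \frac{M}{8} - \frac{M f}{8}$)
$l{\left(x \right)} = - x - x \left(\frac{13}{4} + \frac{13 x}{4}\right)$ ($l{\left(x \right)} = - (\left(- \frac{1}{8}\right) \left(-26\right) \left(1 + x\right) x + x) = - (\left(\frac{13}{4} + \frac{13 x}{4}\right) x + x) = - (x \left(\frac{13}{4} + \frac{13 x}{4}\right) + x) = - (x + x \left(\frac{13}{4} + \frac{13 x}{4}\right)) = - x - x \left(\frac{13}{4} + \frac{13 x}{4}\right)$)
$1098926 - l{\left(V{\left(-24 \right)} \right)} = 1098926 - - \frac{\left(-24\right)^{2} \left(17 + 13 \left(-24\right)^{2}\right)}{4} = 1098926 - \left(- \frac{1}{4}\right) 576 \left(17 + 13 \cdot 576\right) = 1098926 - \left(- \frac{1}{4}\right) 576 \left(17 + 7488\right) = 1098926 - \left(- \frac{1}{4}\right) 576 \cdot 7505 = 1098926 - -1080720 = 1098926 + 1080720 = 2179646$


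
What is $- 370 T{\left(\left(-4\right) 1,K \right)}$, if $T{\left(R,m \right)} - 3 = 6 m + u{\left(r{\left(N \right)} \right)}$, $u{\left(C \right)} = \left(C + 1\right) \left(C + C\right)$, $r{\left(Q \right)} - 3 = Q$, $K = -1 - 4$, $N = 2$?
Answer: $-12210$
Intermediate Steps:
$K = -5$
$r{\left(Q \right)} = 3 + Q$
$u{\left(C \right)} = 2 C \left(1 + C\right)$ ($u{\left(C \right)} = \left(1 + C\right) 2 C = 2 C \left(1 + C\right)$)
$T{\left(R,m \right)} = 63 + 6 m$ ($T{\left(R,m \right)} = 3 + \left(6 m + 2 \left(3 + 2\right) \left(1 + \left(3 + 2\right)\right)\right) = 3 + \left(6 m + 2 \cdot 5 \left(1 + 5\right)\right) = 3 + \left(6 m + 2 \cdot 5 \cdot 6\right) = 3 + \left(6 m + 60\right) = 3 + \left(60 + 6 m\right) = 63 + 6 m$)
$- 370 T{\left(\left(-4\right) 1,K \right)} = - 370 \left(63 + 6 \left(-5\right)\right) = - 370 \left(63 - 30\right) = \left(-370\right) 33 = -12210$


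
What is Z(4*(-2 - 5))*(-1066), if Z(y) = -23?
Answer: 24518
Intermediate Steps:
Z(4*(-2 - 5))*(-1066) = -23*(-1066) = 24518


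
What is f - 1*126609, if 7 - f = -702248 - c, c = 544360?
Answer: 1120006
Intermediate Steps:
f = 1246615 (f = 7 - (-702248 - 1*544360) = 7 - (-702248 - 544360) = 7 - 1*(-1246608) = 7 + 1246608 = 1246615)
f - 1*126609 = 1246615 - 1*126609 = 1246615 - 126609 = 1120006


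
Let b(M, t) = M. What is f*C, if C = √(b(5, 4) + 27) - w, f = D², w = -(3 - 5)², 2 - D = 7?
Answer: 100 + 100*√2 ≈ 241.42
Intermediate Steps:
D = -5 (D = 2 - 1*7 = 2 - 7 = -5)
w = -4 (w = -1*(-2)² = -1*4 = -4)
f = 25 (f = (-5)² = 25)
C = 4 + 4*√2 (C = √(5 + 27) - 1*(-4) = √32 + 4 = 4*√2 + 4 = 4 + 4*√2 ≈ 9.6569)
f*C = 25*(4 + 4*√2) = 100 + 100*√2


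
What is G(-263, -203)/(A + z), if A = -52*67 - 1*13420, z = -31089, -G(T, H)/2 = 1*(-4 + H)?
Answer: -414/47993 ≈ -0.0086263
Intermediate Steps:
G(T, H) = 8 - 2*H (G(T, H) = -2*(-4 + H) = 8 - 2*H)
A = -16904 (A = -3484 - 13420 = -16904)
G(-263, -203)/(A + z) = (8 - 2*(-203))/(-16904 - 31089) = (8 + 406)/(-47993) = 414*(-1/47993) = -414/47993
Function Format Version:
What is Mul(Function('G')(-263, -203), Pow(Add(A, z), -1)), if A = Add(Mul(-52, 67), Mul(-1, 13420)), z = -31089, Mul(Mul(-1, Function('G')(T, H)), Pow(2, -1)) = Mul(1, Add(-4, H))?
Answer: Rational(-414, 47993) ≈ -0.0086263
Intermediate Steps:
Function('G')(T, H) = Add(8, Mul(-2, H)) (Function('G')(T, H) = Mul(-2, Mul(1, Add(-4, H))) = Mul(-2, Add(-4, H)) = Add(8, Mul(-2, H)))
A = -16904 (A = Add(-3484, -13420) = -16904)
Mul(Function('G')(-263, -203), Pow(Add(A, z), -1)) = Mul(Add(8, Mul(-2, -203)), Pow(Add(-16904, -31089), -1)) = Mul(Add(8, 406), Pow(-47993, -1)) = Mul(414, Rational(-1, 47993)) = Rational(-414, 47993)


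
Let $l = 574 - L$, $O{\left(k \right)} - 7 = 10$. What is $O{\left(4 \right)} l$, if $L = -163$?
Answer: $12529$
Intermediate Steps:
$O{\left(k \right)} = 17$ ($O{\left(k \right)} = 7 + 10 = 17$)
$l = 737$ ($l = 574 - -163 = 574 + 163 = 737$)
$O{\left(4 \right)} l = 17 \cdot 737 = 12529$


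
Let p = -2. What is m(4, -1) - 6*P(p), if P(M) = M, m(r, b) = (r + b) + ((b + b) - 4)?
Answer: 9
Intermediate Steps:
m(r, b) = -4 + r + 3*b (m(r, b) = (b + r) + (2*b - 4) = (b + r) + (-4 + 2*b) = -4 + r + 3*b)
m(4, -1) - 6*P(p) = (-4 + 4 + 3*(-1)) - 6*(-2) = (-4 + 4 - 3) + 12 = -3 + 12 = 9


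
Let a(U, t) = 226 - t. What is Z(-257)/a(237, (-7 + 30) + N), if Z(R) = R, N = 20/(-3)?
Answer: -771/629 ≈ -1.2258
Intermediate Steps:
N = -20/3 (N = 20*(-⅓) = -20/3 ≈ -6.6667)
Z(-257)/a(237, (-7 + 30) + N) = -257/(226 - ((-7 + 30) - 20/3)) = -257/(226 - (23 - 20/3)) = -257/(226 - 1*49/3) = -257/(226 - 49/3) = -257/629/3 = -257*3/629 = -771/629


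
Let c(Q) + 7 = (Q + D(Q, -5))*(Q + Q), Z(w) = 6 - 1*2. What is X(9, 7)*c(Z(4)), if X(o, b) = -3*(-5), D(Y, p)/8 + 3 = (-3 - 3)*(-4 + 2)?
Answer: 9015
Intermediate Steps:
D(Y, p) = 72 (D(Y, p) = -24 + 8*((-3 - 3)*(-4 + 2)) = -24 + 8*(-6*(-2)) = -24 + 8*12 = -24 + 96 = 72)
Z(w) = 4 (Z(w) = 6 - 2 = 4)
c(Q) = -7 + 2*Q*(72 + Q) (c(Q) = -7 + (Q + 72)*(Q + Q) = -7 + (72 + Q)*(2*Q) = -7 + 2*Q*(72 + Q))
X(o, b) = 15
X(9, 7)*c(Z(4)) = 15*(-7 + 2*4² + 144*4) = 15*(-7 + 2*16 + 576) = 15*(-7 + 32 + 576) = 15*601 = 9015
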